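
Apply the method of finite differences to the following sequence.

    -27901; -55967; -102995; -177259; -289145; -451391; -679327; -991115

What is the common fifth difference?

-240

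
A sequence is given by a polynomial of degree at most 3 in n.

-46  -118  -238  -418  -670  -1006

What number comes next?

-1438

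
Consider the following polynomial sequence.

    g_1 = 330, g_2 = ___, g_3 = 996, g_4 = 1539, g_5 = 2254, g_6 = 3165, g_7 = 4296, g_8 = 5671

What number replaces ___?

Using the last 6 terms:
543, 715, 911, 1131, 1375
172, 196, 220, 244
24, 24, 24
Constant third difference = 24.
Extend backward: 172 − 24 = 148;  543 − 148 = 395;  996 − 395 = 601

601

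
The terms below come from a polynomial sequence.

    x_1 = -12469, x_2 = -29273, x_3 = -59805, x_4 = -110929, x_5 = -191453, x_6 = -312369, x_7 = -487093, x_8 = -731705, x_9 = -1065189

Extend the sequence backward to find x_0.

-4233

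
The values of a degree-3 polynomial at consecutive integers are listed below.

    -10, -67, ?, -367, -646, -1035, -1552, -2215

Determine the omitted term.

-180

Using the last 5 terms:
D1: -279, -389, -517, -663
D2: -110, -128, -146
D3: -18, -18
Constant third difference = -18.
Extend backward: -110 + 18 = -92;  -279 + 92 = -187;  -367 + 187 = -180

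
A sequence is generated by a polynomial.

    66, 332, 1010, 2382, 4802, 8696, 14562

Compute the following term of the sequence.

22970

D1: 266, 678, 1372, 2420, 3894, 5866
D2: 412, 694, 1048, 1474, 1972
D3: 282, 354, 426, 498
D4: 72, 72, 72
Fourth differences constant at 72.
498 + 72 = 570;  1972 + 570 = 2542;  5866 + 2542 = 8408;  14562 + 8408 = 22970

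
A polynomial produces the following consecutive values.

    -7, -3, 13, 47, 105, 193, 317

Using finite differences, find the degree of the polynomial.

4, 16, 34, 58, 88, 124
12, 18, 24, 30, 36
6, 6, 6, 6
The third differences are constant, so the polynomial has degree 3.

3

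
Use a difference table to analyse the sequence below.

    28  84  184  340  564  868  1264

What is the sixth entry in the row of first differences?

Δ: 56, 100, 156, 224, 304, 396
Δ²: 44, 56, 68, 80, 92
Δ³: 12, 12, 12, 12

396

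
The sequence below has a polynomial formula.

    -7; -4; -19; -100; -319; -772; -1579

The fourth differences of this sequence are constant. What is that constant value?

Δ: 3, -15, -81, -219, -453, -807
Δ²: -18, -66, -138, -234, -354
Δ³: -48, -72, -96, -120
Δ⁴: -24, -24, -24

-24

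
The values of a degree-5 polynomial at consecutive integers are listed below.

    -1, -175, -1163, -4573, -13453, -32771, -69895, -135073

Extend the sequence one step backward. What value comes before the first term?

Δ: -174, -988, -3410, -8880, -19318, -37124, -65178
Δ²: -814, -2422, -5470, -10438, -17806, -28054
Δ³: -1608, -3048, -4968, -7368, -10248
Δ⁴: -1440, -1920, -2400, -2880
Δ⁵: -480, -480, -480
The fifth differences are constant at -480.
Work back: -1440 + 480 = -960;  -1608 + 960 = -648;  -814 + 648 = -166;  -174 + 166 = -8;  -1 + 8 = 7

7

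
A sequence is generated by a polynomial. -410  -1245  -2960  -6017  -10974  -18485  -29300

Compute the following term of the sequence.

-44265

D1: -835  -1715  -3057  -4957  -7511  -10815
D2: -880  -1342  -1900  -2554  -3304
D3: -462  -558  -654  -750
D4: -96  -96  -96
Fourth differences constant at -96.
-750 − 96 = -846;  -3304 − 846 = -4150;  -10815 − 4150 = -14965;  -29300 − 14965 = -44265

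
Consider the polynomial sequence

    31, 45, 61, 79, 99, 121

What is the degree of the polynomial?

2

D1: 14, 16, 18, 20, 22
D2: 2, 2, 2, 2
The second differences are constant, so the polynomial has degree 2.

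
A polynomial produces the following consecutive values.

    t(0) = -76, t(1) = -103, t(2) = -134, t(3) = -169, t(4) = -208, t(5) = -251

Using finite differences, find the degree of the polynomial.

Δ: -27, -31, -35, -39, -43
Δ²: -4, -4, -4, -4
The second differences are constant, so the polynomial has degree 2.

2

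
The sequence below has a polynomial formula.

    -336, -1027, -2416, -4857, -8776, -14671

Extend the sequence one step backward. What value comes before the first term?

-61

D1: -691  -1389  -2441  -3919  -5895
D2: -698  -1052  -1478  -1976
D3: -354  -426  -498
D4: -72  -72
The fourth differences are constant at -72.
Work back: -354 + 72 = -282;  -698 + 282 = -416;  -691 + 416 = -275;  -336 + 275 = -61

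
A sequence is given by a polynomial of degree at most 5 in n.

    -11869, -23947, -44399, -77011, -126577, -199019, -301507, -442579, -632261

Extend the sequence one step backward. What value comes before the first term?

-5267

Δ: -12078, -20452, -32612, -49566, -72442, -102488, -141072, -189682
Δ²: -8374, -12160, -16954, -22876, -30046, -38584, -48610
Δ³: -3786, -4794, -5922, -7170, -8538, -10026
Δ⁴: -1008, -1128, -1248, -1368, -1488
Δ⁵: -120, -120, -120, -120
The fifth differences are constant at -120.
Work back: -1008 + 120 = -888;  -3786 + 888 = -2898;  -8374 + 2898 = -5476;  -12078 + 5476 = -6602;  -11869 + 6602 = -5267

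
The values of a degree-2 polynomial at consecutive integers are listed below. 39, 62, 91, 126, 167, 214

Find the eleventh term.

D1: 23  29  35  41  47
D2: 6  6  6  6
Constant second difference = 6, so extend:
47 + 6 = 53;  214 + 53 = 267
53 + 6 = 59;  267 + 59 = 326
59 + 6 = 65;  326 + 65 = 391
65 + 6 = 71;  391 + 71 = 462
71 + 6 = 77;  462 + 77 = 539

539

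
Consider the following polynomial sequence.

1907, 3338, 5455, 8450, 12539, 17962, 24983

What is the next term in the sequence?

33890

D1: 1431 , 2117 , 2995 , 4089 , 5423 , 7021
D2: 686 , 878 , 1094 , 1334 , 1598
D3: 192 , 216 , 240 , 264
D4: 24 , 24 , 24
Fourth differences constant at 24.
264 + 24 = 288;  1598 + 288 = 1886;  7021 + 1886 = 8907;  24983 + 8907 = 33890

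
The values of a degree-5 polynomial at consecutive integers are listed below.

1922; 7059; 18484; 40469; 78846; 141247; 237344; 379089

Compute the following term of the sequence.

First differences: 5137  11425  21985  38377  62401  96097  141745
Second differences: 6288  10560  16392  24024  33696  45648
Third differences: 4272  5832  7632  9672  11952
Fourth differences: 1560  1800  2040  2280
Fifth differences: 240  240  240
Fifth differences constant at 240.
2280 + 240 = 2520;  11952 + 2520 = 14472;  45648 + 14472 = 60120;  141745 + 60120 = 201865;  379089 + 201865 = 580954

580954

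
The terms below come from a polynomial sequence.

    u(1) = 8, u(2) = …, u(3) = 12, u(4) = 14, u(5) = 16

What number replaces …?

10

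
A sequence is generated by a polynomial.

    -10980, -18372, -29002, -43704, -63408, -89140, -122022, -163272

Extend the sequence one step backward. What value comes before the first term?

-6088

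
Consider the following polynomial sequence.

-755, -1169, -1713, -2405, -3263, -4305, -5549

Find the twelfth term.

-15429

-414 , -544 , -692 , -858 , -1042 , -1244
-130 , -148 , -166 , -184 , -202
-18 , -18 , -18 , -18
Third differences constant at -18.
-202 − 18 = -220;  -1244 − 220 = -1464;  -5549 − 1464 = -7013
-220 − 18 = -238;  -1464 − 238 = -1702;  -7013 − 1702 = -8715
-238 − 18 = -256;  -1702 − 256 = -1958;  -8715 − 1958 = -10673
-256 − 18 = -274;  -1958 − 274 = -2232;  -10673 − 2232 = -12905
-274 − 18 = -292;  -2232 − 292 = -2524;  -12905 − 2524 = -15429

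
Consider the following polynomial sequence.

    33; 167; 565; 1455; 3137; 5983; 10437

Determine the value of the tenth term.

134 , 398 , 890 , 1682 , 2846 , 4454
264 , 492 , 792 , 1164 , 1608
228 , 300 , 372 , 444
72 , 72 , 72
Fourth differences constant at 72.
444 + 72 = 516;  1608 + 516 = 2124;  4454 + 2124 = 6578;  10437 + 6578 = 17015
516 + 72 = 588;  2124 + 588 = 2712;  6578 + 2712 = 9290;  17015 + 9290 = 26305
588 + 72 = 660;  2712 + 660 = 3372;  9290 + 3372 = 12662;  26305 + 12662 = 38967

38967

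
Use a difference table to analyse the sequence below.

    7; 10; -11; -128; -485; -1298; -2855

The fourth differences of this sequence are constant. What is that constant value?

First differences: 3, -21, -117, -357, -813, -1557
Second differences: -24, -96, -240, -456, -744
Third differences: -72, -144, -216, -288
Fourth differences: -72, -72, -72

-72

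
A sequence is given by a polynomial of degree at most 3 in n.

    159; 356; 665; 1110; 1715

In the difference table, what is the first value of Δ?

197

Δ: 197, 309, 445, 605
Δ²: 112, 136, 160
Δ³: 24, 24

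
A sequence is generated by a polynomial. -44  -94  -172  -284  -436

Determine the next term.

-634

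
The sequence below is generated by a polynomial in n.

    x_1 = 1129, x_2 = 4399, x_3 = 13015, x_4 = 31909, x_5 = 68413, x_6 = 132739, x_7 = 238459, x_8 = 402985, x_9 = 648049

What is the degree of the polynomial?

5

Δ: 3270, 8616, 18894, 36504, 64326, 105720, 164526, 245064
Δ²: 5346, 10278, 17610, 27822, 41394, 58806, 80538
Δ³: 4932, 7332, 10212, 13572, 17412, 21732
Δ⁴: 2400, 2880, 3360, 3840, 4320
Δ⁵: 480, 480, 480, 480
The fifth differences are constant, so the polynomial has degree 5.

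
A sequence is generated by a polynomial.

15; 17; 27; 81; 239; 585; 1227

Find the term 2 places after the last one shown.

First differences: 2  10  54  158  346  642
Second differences: 8  44  104  188  296
Third differences: 36  60  84  108
Fourth differences: 24  24  24
Constant fourth difference = 24, so extend:
108 + 24 = 132;  296 + 132 = 428;  642 + 428 = 1070;  1227 + 1070 = 2297
132 + 24 = 156;  428 + 156 = 584;  1070 + 584 = 1654;  2297 + 1654 = 3951

3951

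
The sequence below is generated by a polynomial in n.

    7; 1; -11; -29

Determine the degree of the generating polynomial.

2

D1: -6, -12, -18
D2: -6, -6
The second differences are constant, so the polynomial has degree 2.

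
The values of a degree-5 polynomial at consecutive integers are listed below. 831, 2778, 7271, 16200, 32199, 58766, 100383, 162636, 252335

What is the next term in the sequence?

First differences: 1947, 4493, 8929, 15999, 26567, 41617, 62253, 89699
Second differences: 2546, 4436, 7070, 10568, 15050, 20636, 27446
Third differences: 1890, 2634, 3498, 4482, 5586, 6810
Fourth differences: 744, 864, 984, 1104, 1224
Fifth differences: 120, 120, 120, 120
Fifth differences constant at 120.
1224 + 120 = 1344;  6810 + 1344 = 8154;  27446 + 8154 = 35600;  89699 + 35600 = 125299;  252335 + 125299 = 377634

377634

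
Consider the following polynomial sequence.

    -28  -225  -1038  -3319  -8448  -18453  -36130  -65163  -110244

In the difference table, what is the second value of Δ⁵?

-120

Δ: -197, -813, -2281, -5129, -10005, -17677, -29033, -45081
Δ²: -616, -1468, -2848, -4876, -7672, -11356, -16048
Δ³: -852, -1380, -2028, -2796, -3684, -4692
Δ⁴: -528, -648, -768, -888, -1008
Δ⁵: -120, -120, -120, -120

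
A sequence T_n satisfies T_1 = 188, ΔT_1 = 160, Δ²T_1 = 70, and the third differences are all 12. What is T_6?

1808

Build the table forward from the leading diagonal:
D3: 12  12  12  12  12  12
D2: 70  82  94  106  118  130
D1: 160  230  312  406  512  630
T: 188  348  578  890  1296  1808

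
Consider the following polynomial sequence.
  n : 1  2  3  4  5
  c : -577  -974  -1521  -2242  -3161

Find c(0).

-306

Δ: -397  -547  -721  -919
Δ²: -150  -174  -198
Δ³: -24  -24
The third differences are constant at -24.
Work back: -150 + 24 = -126;  -397 + 126 = -271;  -577 + 271 = -306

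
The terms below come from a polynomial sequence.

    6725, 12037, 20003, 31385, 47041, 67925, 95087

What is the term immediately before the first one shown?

3401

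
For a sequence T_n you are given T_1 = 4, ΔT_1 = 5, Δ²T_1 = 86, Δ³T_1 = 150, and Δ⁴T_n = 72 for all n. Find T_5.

Build the table forward from the leading diagonal:
Δ⁴: 72  72  72  72  72
Δ³: 150  222  294  366  438
Δ²: 86  236  458  752  1118
Δ: 5  91  327  785  1537
T: 4  9  100  427  1212

1212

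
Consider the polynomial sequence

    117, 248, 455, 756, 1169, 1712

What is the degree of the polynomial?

3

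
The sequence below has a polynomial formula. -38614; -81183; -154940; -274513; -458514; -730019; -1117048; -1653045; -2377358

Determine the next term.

-3335719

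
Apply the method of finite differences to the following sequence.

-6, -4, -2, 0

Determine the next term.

2

First differences: 2, 2, 2
Constant first difference = 2, so extend:
0 + 2 = 2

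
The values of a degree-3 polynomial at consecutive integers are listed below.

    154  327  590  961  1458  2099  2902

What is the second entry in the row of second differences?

108

D1: 173, 263, 371, 497, 641, 803
D2: 90, 108, 126, 144, 162
D3: 18, 18, 18, 18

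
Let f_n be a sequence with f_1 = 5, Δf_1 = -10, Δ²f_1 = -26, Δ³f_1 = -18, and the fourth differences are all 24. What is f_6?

Build the table forward from the leading diagonal:
Fourth differences: 24  24  24  24  24  24
Third differences: -18  6  30  54  78  102
Second differences: -26  -44  -38  -8  46  124
First differences: -10  -36  -80  -118  -126  -80
f: 5  -5  -41  -121  -239  -365

-365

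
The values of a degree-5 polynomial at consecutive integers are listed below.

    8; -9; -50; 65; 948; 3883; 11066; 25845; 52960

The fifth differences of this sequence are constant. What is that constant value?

Δ: -17, -41, 115, 883, 2935, 7183, 14779, 27115
Δ²: -24, 156, 768, 2052, 4248, 7596, 12336
Δ³: 180, 612, 1284, 2196, 3348, 4740
Δ⁴: 432, 672, 912, 1152, 1392
Δ⁵: 240, 240, 240, 240

240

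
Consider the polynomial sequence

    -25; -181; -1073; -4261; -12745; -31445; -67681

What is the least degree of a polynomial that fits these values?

5

First differences: -156, -892, -3188, -8484, -18700, -36236
Second differences: -736, -2296, -5296, -10216, -17536
Third differences: -1560, -3000, -4920, -7320
Fourth differences: -1440, -1920, -2400
Fifth differences: -480, -480
The fifth differences are constant, so the polynomial has degree 5.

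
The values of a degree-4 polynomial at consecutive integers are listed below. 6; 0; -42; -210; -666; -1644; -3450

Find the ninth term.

-11130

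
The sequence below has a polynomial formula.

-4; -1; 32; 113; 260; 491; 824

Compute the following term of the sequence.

Δ: 3, 33, 81, 147, 231, 333
Δ²: 30, 48, 66, 84, 102
Δ³: 18, 18, 18, 18
Third differences constant at 18.
102 + 18 = 120;  333 + 120 = 453;  824 + 453 = 1277

1277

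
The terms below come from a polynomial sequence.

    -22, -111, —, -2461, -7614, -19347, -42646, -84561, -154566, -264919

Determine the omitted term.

Using the last 7 terms:
Δ: -5153, -11733, -23299, -41915, -70005, -110353
Δ²: -6580, -11566, -18616, -28090, -40348
Δ³: -4986, -7050, -9474, -12258
Δ⁴: -2064, -2424, -2784
Δ⁵: -360, -360
Constant fifth difference = -360.
Extend backward: -2064 + 360 = -1704;  -4986 + 1704 = -3282;  -6580 + 3282 = -3298;  -5153 + 3298 = -1855;  -2461 + 1855 = -606

-606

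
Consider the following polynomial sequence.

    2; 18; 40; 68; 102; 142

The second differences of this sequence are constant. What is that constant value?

6

D1: 16, 22, 28, 34, 40
D2: 6, 6, 6, 6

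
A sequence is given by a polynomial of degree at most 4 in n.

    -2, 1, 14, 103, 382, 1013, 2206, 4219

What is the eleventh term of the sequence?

Δ: 3, 13, 89, 279, 631, 1193, 2013
Δ²: 10, 76, 190, 352, 562, 820
Δ³: 66, 114, 162, 210, 258
Δ⁴: 48, 48, 48, 48
The fourth differences are constant (48).
258 + 48 = 306;  820 + 306 = 1126;  2013 + 1126 = 3139;  4219 + 3139 = 7358
306 + 48 = 354;  1126 + 354 = 1480;  3139 + 1480 = 4619;  7358 + 4619 = 11977
354 + 48 = 402;  1480 + 402 = 1882;  4619 + 1882 = 6501;  11977 + 6501 = 18478

18478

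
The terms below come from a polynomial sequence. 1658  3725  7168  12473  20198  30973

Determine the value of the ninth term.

88978

D1: 2067, 3443, 5305, 7725, 10775
D2: 1376, 1862, 2420, 3050
D3: 486, 558, 630
D4: 72, 72
Constant fourth difference = 72, so extend:
630 + 72 = 702;  3050 + 702 = 3752;  10775 + 3752 = 14527;  30973 + 14527 = 45500
702 + 72 = 774;  3752 + 774 = 4526;  14527 + 4526 = 19053;  45500 + 19053 = 64553
774 + 72 = 846;  4526 + 846 = 5372;  19053 + 5372 = 24425;  64553 + 24425 = 88978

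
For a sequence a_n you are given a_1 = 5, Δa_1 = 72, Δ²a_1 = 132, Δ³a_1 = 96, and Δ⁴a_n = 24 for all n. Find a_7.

4697

Build the table forward from the leading diagonal:
Δ⁴: 24, 24, 24, 24, 24, 24, 24
Δ³: 96, 120, 144, 168, 192, 216, 240
Δ²: 132, 228, 348, 492, 660, 852, 1068
Δ: 72, 204, 432, 780, 1272, 1932, 2784
a: 5, 77, 281, 713, 1493, 2765, 4697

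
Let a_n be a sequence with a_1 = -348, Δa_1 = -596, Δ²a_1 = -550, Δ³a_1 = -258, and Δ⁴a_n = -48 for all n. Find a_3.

-2090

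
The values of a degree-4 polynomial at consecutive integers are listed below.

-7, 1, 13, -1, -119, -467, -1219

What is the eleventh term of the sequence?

D1: 8 , 12 , -14 , -118 , -348 , -752
D2: 4 , -26 , -104 , -230 , -404
D3: -30 , -78 , -126 , -174
D4: -48 , -48 , -48
The fourth differences are constant (-48).
-174 − 48 = -222;  -404 − 222 = -626;  -752 − 626 = -1378;  -1219 − 1378 = -2597
-222 − 48 = -270;  -626 − 270 = -896;  -1378 − 896 = -2274;  -2597 − 2274 = -4871
-270 − 48 = -318;  -896 − 318 = -1214;  -2274 − 1214 = -3488;  -4871 − 3488 = -8359
-318 − 48 = -366;  -1214 − 366 = -1580;  -3488 − 1580 = -5068;  -8359 − 5068 = -13427

-13427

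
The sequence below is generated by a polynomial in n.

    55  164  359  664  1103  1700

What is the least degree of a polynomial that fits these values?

3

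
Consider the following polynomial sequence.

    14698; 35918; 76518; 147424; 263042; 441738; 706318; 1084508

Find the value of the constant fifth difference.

480

Δ: 21220, 40600, 70906, 115618, 178696, 264580, 378190
Δ²: 19380, 30306, 44712, 63078, 85884, 113610
Δ³: 10926, 14406, 18366, 22806, 27726
Δ⁴: 3480, 3960, 4440, 4920
Δ⁵: 480, 480, 480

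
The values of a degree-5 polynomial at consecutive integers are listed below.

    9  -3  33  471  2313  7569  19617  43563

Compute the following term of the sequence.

86601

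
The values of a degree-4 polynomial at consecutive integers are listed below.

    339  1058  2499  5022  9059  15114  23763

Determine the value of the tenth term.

Δ: 719, 1441, 2523, 4037, 6055, 8649
Δ²: 722, 1082, 1514, 2018, 2594
Δ³: 360, 432, 504, 576
Δ⁴: 72, 72, 72
Fourth differences constant at 72.
576 + 72 = 648;  2594 + 648 = 3242;  8649 + 3242 = 11891;  23763 + 11891 = 35654
648 + 72 = 720;  3242 + 720 = 3962;  11891 + 3962 = 15853;  35654 + 15853 = 51507
720 + 72 = 792;  3962 + 792 = 4754;  15853 + 4754 = 20607;  51507 + 20607 = 72114

72114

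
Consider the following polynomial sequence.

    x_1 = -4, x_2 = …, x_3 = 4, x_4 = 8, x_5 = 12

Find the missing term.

0

Using the last 3 terms:
4, 4
Constant first difference = 4.
Extend backward: 4 − 4 = 0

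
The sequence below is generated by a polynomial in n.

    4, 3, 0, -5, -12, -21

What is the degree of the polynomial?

2

Δ: -1, -3, -5, -7, -9
Δ²: -2, -2, -2, -2
The second differences are constant, so the polynomial has degree 2.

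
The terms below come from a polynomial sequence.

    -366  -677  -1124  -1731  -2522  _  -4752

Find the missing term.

-3521

Using the first 5 terms:
First differences: -311  -447  -607  -791
Second differences: -136  -160  -184
Third differences: -24  -24
Constant third difference = -24.
Extend forward: -184 − 24 = -208;  -791 − 208 = -999;  -2522 − 999 = -3521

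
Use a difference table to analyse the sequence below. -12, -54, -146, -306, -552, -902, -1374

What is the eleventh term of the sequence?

-42, -92, -160, -246, -350, -472
-50, -68, -86, -104, -122
-18, -18, -18, -18
Constant third difference = -18, so extend:
-122 − 18 = -140;  -472 − 140 = -612;  -1374 − 612 = -1986
-140 − 18 = -158;  -612 − 158 = -770;  -1986 − 770 = -2756
-158 − 18 = -176;  -770 − 176 = -946;  -2756 − 946 = -3702
-176 − 18 = -194;  -946 − 194 = -1140;  -3702 − 1140 = -4842

-4842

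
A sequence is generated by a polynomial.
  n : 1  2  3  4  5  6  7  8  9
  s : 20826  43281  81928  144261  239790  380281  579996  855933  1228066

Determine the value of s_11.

2357136

D1: 22455 , 38647 , 62333 , 95529 , 140491 , 199715 , 275937 , 372133
D2: 16192 , 23686 , 33196 , 44962 , 59224 , 76222 , 96196
D3: 7494 , 9510 , 11766 , 14262 , 16998 , 19974
D4: 2016 , 2256 , 2496 , 2736 , 2976
D5: 240 , 240 , 240 , 240
The fifth differences are constant (240).
2976 + 240 = 3216;  19974 + 3216 = 23190;  96196 + 23190 = 119386;  372133 + 119386 = 491519;  1228066 + 491519 = 1719585
3216 + 240 = 3456;  23190 + 3456 = 26646;  119386 + 26646 = 146032;  491519 + 146032 = 637551;  1719585 + 637551 = 2357136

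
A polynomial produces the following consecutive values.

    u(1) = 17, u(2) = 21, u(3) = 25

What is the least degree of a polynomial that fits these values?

4, 4
The first differences are constant, so the polynomial has degree 1.

1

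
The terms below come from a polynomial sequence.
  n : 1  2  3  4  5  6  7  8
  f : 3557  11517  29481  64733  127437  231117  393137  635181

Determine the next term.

7960  17964  35252  62704  103680  162020  242044
10004  17288  27452  40976  58340  80024
7284  10164  13524  17364  21684
2880  3360  3840  4320
480  480  480
Constant fifth difference = 480, so extend:
4320 + 480 = 4800;  21684 + 4800 = 26484;  80024 + 26484 = 106508;  242044 + 106508 = 348552;  635181 + 348552 = 983733

983733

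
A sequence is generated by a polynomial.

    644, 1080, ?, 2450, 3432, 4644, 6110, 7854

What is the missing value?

Using the last 5 terms:
982  1212  1466  1744
230  254  278
24  24
Constant third difference = 24.
Extend backward: 230 − 24 = 206;  982 − 206 = 776;  2450 − 776 = 1674

1674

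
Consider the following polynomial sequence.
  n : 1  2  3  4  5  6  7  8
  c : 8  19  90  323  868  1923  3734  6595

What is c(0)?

3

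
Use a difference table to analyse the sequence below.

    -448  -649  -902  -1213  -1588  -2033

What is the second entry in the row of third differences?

Δ: -201, -253, -311, -375, -445
Δ²: -52, -58, -64, -70
Δ³: -6, -6, -6

-6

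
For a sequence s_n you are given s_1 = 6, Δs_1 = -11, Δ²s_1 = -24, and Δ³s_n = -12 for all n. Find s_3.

-40

Build the table forward from the leading diagonal:
Δ³: -12, -12, -12
Δ²: -24, -36, -48
Δ: -11, -35, -71
s: 6, -5, -40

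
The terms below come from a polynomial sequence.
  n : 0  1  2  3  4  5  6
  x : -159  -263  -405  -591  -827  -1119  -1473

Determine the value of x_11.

-104, -142, -186, -236, -292, -354
-38, -44, -50, -56, -62
-6, -6, -6, -6
The third differences are constant (-6).
-62 − 6 = -68;  -354 − 68 = -422;  -1473 − 422 = -1895
-68 − 6 = -74;  -422 − 74 = -496;  -1895 − 496 = -2391
-74 − 6 = -80;  -496 − 80 = -576;  -2391 − 576 = -2967
-80 − 6 = -86;  -576 − 86 = -662;  -2967 − 662 = -3629
-86 − 6 = -92;  -662 − 92 = -754;  -3629 − 754 = -4383

-4383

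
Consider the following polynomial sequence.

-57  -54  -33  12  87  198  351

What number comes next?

3, 21, 45, 75, 111, 153
18, 24, 30, 36, 42
6, 6, 6, 6
The third differences are constant (6).
42 + 6 = 48;  153 + 48 = 201;  351 + 201 = 552

552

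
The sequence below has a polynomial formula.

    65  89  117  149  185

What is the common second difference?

4

Δ: 24, 28, 32, 36
Δ²: 4, 4, 4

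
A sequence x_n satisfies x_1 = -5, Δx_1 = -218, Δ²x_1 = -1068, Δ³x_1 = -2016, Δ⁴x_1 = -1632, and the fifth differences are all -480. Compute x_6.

-40575

Build the table forward from the leading diagonal:
Fifth differences: -480  -480  -480  -480  -480  -480
Fourth differences: -1632  -2112  -2592  -3072  -3552  -4032
Third differences: -2016  -3648  -5760  -8352  -11424  -14976
Second differences: -1068  -3084  -6732  -12492  -20844  -32268
First differences: -218  -1286  -4370  -11102  -23594  -44438
x: -5  -223  -1509  -5879  -16981  -40575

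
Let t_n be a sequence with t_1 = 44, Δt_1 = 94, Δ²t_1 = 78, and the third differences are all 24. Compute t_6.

Build the table forward from the leading diagonal:
D3: 24  24  24  24  24  24
D2: 78  102  126  150  174  198
D1: 94  172  274  400  550  724
t: 44  138  310  584  984  1534

1534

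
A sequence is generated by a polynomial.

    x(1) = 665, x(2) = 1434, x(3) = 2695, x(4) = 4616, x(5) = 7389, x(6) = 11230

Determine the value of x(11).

Δ: 769 , 1261 , 1921 , 2773 , 3841
Δ²: 492 , 660 , 852 , 1068
Δ³: 168 , 192 , 216
Δ⁴: 24 , 24
The fourth differences are constant (24).
216 + 24 = 240;  1068 + 240 = 1308;  3841 + 1308 = 5149;  11230 + 5149 = 16379
240 + 24 = 264;  1308 + 264 = 1572;  5149 + 1572 = 6721;  16379 + 6721 = 23100
264 + 24 = 288;  1572 + 288 = 1860;  6721 + 1860 = 8581;  23100 + 8581 = 31681
288 + 24 = 312;  1860 + 312 = 2172;  8581 + 2172 = 10753;  31681 + 10753 = 42434
312 + 24 = 336;  2172 + 336 = 2508;  10753 + 2508 = 13261;  42434 + 13261 = 55695

55695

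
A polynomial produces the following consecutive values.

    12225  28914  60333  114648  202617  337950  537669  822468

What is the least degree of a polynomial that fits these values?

16689, 31419, 54315, 87969, 135333, 199719, 284799
14730, 22896, 33654, 47364, 64386, 85080
8166, 10758, 13710, 17022, 20694
2592, 2952, 3312, 3672
360, 360, 360
The fifth differences are constant, so the polynomial has degree 5.

5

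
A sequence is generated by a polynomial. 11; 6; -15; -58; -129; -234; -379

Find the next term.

-5 , -21 , -43 , -71 , -105 , -145
-16 , -22 , -28 , -34 , -40
-6 , -6 , -6 , -6
Third differences constant at -6.
-40 − 6 = -46;  -145 − 46 = -191;  -379 − 191 = -570

-570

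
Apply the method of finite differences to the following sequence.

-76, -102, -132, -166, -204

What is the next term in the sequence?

First differences: -26  -30  -34  -38
Second differences: -4  -4  -4
Second differences constant at -4.
-38 − 4 = -42;  -204 − 42 = -246

-246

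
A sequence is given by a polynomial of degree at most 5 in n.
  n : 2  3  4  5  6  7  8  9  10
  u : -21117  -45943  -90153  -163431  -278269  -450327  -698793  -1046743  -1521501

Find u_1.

First differences: -24826  -44210  -73278  -114838  -172058  -248466  -347950  -474758
Second differences: -19384  -29068  -41560  -57220  -76408  -99484  -126808
Third differences: -9684  -12492  -15660  -19188  -23076  -27324
Fourth differences: -2808  -3168  -3528  -3888  -4248
Fifth differences: -360  -360  -360  -360
The fifth differences are constant at -360.
Work back: -2808 + 360 = -2448;  -9684 + 2448 = -7236;  -19384 + 7236 = -12148;  -24826 + 12148 = -12678;  -21117 + 12678 = -8439

-8439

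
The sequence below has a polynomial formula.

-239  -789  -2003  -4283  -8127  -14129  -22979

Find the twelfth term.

-140819

First differences: -550 , -1214 , -2280 , -3844 , -6002 , -8850
Second differences: -664 , -1066 , -1564 , -2158 , -2848
Third differences: -402 , -498 , -594 , -690
Fourth differences: -96 , -96 , -96
Fourth differences constant at -96.
-690 − 96 = -786;  -2848 − 786 = -3634;  -8850 − 3634 = -12484;  -22979 − 12484 = -35463
-786 − 96 = -882;  -3634 − 882 = -4516;  -12484 − 4516 = -17000;  -35463 − 17000 = -52463
-882 − 96 = -978;  -4516 − 978 = -5494;  -17000 − 5494 = -22494;  -52463 − 22494 = -74957
-978 − 96 = -1074;  -5494 − 1074 = -6568;  -22494 − 6568 = -29062;  -74957 − 29062 = -104019
-1074 − 96 = -1170;  -6568 − 1170 = -7738;  -29062 − 7738 = -36800;  -104019 − 36800 = -140819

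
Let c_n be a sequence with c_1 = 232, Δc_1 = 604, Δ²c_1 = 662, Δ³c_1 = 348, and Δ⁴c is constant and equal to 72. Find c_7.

21826

Build the table forward from the leading diagonal:
Δ⁴: 72  72  72  72  72  72  72
Δ³: 348  420  492  564  636  708  780
Δ²: 662  1010  1430  1922  2486  3122  3830
Δ: 604  1266  2276  3706  5628  8114  11236
c: 232  836  2102  4378  8084  13712  21826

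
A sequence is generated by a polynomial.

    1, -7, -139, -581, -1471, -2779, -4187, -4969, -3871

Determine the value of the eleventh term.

12341

-8  -132  -442  -890  -1308  -1408  -782  1098
-124  -310  -448  -418  -100  626  1880
-186  -138  30  318  726  1254
48  168  288  408  528
120  120  120  120
Constant fifth difference = 120, so extend:
528 + 120 = 648;  1254 + 648 = 1902;  1880 + 1902 = 3782;  1098 + 3782 = 4880;  -3871 + 4880 = 1009
648 + 120 = 768;  1902 + 768 = 2670;  3782 + 2670 = 6452;  4880 + 6452 = 11332;  1009 + 11332 = 12341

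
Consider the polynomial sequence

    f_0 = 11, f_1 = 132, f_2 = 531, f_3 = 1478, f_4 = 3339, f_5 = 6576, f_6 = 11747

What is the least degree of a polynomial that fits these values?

4

Δ: 121, 399, 947, 1861, 3237, 5171
Δ²: 278, 548, 914, 1376, 1934
Δ³: 270, 366, 462, 558
Δ⁴: 96, 96, 96
The fourth differences are constant, so the polynomial has degree 4.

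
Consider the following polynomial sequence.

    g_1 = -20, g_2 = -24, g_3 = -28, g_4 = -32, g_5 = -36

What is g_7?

-4 , -4 , -4 , -4
Constant first difference = -4, so extend:
-36 − 4 = -40
-40 − 4 = -44

-44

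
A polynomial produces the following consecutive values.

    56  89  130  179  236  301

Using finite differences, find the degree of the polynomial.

Δ: 33, 41, 49, 57, 65
Δ²: 8, 8, 8, 8
The second differences are constant, so the polynomial has degree 2.

2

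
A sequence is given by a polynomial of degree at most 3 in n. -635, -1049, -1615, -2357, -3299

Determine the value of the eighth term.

-7565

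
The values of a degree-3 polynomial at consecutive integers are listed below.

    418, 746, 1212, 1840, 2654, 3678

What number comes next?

Δ: 328 , 466 , 628 , 814 , 1024
Δ²: 138 , 162 , 186 , 210
Δ³: 24 , 24 , 24
Constant third difference = 24, so extend:
210 + 24 = 234;  1024 + 234 = 1258;  3678 + 1258 = 4936

4936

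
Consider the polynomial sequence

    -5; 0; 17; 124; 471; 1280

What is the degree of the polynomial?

4

5, 17, 107, 347, 809
12, 90, 240, 462
78, 150, 222
72, 72
The fourth differences are constant, so the polynomial has degree 4.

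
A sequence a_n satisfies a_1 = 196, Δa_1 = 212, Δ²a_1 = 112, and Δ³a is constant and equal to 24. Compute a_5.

Build the table forward from the leading diagonal:
Δ³: 24, 24, 24, 24, 24
Δ²: 112, 136, 160, 184, 208
Δ: 212, 324, 460, 620, 804
a: 196, 408, 732, 1192, 1812

1812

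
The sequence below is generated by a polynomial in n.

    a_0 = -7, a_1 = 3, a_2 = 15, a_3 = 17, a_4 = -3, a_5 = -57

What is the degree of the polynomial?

3

10, 12, 2, -20, -54
2, -10, -22, -34
-12, -12, -12
The third differences are constant, so the polynomial has degree 3.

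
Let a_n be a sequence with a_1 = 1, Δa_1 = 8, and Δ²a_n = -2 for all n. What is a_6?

21

Build the table forward from the leading diagonal:
Second differences: -2  -2  -2  -2  -2  -2
First differences: 8  6  4  2  0  -2
a: 1  9  15  19  21  21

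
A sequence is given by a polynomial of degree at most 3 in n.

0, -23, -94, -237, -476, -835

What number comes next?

-1338

D1: -23, -71, -143, -239, -359
D2: -48, -72, -96, -120
D3: -24, -24, -24
Third differences constant at -24.
-120 − 24 = -144;  -359 − 144 = -503;  -835 − 503 = -1338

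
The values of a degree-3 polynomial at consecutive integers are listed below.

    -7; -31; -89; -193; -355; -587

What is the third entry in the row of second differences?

-58

Δ: -24, -58, -104, -162, -232
Δ²: -34, -46, -58, -70
Δ³: -12, -12, -12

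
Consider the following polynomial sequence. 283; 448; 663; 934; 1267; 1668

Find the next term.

D1: 165 , 215 , 271 , 333 , 401
D2: 50 , 56 , 62 , 68
D3: 6 , 6 , 6
The third differences are constant (6).
68 + 6 = 74;  401 + 74 = 475;  1668 + 475 = 2143

2143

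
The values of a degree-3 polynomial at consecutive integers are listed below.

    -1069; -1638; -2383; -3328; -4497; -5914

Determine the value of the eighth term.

-9588

First differences: -569  -745  -945  -1169  -1417
Second differences: -176  -200  -224  -248
Third differences: -24  -24  -24
Constant third difference = -24, so extend:
-248 − 24 = -272;  -1417 − 272 = -1689;  -5914 − 1689 = -7603
-272 − 24 = -296;  -1689 − 296 = -1985;  -7603 − 1985 = -9588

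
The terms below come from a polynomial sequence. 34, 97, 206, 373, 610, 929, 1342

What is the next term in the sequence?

1861

First differences: 63, 109, 167, 237, 319, 413
Second differences: 46, 58, 70, 82, 94
Third differences: 12, 12, 12, 12
Third differences constant at 12.
94 + 12 = 106;  413 + 106 = 519;  1342 + 519 = 1861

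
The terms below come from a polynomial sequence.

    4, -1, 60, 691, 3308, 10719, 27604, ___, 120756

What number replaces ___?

60995

Using the first 7 terms:
D1: -5  61  631  2617  7411  16885
D2: 66  570  1986  4794  9474
D3: 504  1416  2808  4680
D4: 912  1392  1872
D5: 480  480
Constant fifth difference = 480.
Extend forward: 1872 + 480 = 2352;  4680 + 2352 = 7032;  9474 + 7032 = 16506;  16885 + 16506 = 33391;  27604 + 33391 = 60995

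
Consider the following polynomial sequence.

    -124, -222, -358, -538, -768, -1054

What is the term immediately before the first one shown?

-58

D1: -98, -136, -180, -230, -286
D2: -38, -44, -50, -56
D3: -6, -6, -6
The third differences are constant at -6.
Work back: -38 + 6 = -32;  -98 + 32 = -66;  -124 + 66 = -58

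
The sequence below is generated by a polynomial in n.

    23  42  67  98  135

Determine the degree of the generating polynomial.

D1: 19, 25, 31, 37
D2: 6, 6, 6
The second differences are constant, so the polynomial has degree 2.

2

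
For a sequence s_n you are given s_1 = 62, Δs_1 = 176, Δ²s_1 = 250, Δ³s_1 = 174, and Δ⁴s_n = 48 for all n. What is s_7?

Build the table forward from the leading diagonal:
Fourth differences: 48  48  48  48  48  48  48
Third differences: 174  222  270  318  366  414  462
Second differences: 250  424  646  916  1234  1600  2014
First differences: 176  426  850  1496  2412  3646  5246
s: 62  238  664  1514  3010  5422  9068

9068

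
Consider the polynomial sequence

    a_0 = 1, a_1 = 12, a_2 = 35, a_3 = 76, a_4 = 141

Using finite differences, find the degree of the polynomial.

Δ: 11, 23, 41, 65
Δ²: 12, 18, 24
Δ³: 6, 6
The third differences are constant, so the polynomial has degree 3.

3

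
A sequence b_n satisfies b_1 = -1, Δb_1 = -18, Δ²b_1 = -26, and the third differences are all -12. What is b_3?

-63

Build the table forward from the leading diagonal:
Third differences: -12, -12, -12
Second differences: -26, -38, -50
First differences: -18, -44, -82
b: -1, -19, -63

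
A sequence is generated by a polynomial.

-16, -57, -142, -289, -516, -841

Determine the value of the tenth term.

-3481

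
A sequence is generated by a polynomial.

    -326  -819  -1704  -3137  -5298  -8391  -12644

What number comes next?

D1: -493, -885, -1433, -2161, -3093, -4253
D2: -392, -548, -728, -932, -1160
D3: -156, -180, -204, -228
D4: -24, -24, -24
Constant fourth difference = -24, so extend:
-228 − 24 = -252;  -1160 − 252 = -1412;  -4253 − 1412 = -5665;  -12644 − 5665 = -18309

-18309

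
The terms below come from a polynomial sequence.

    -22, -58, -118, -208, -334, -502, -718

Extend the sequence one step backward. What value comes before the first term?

Δ: -36, -60, -90, -126, -168, -216
Δ²: -24, -30, -36, -42, -48
Δ³: -6, -6, -6, -6
The third differences are constant at -6.
Work back: -24 + 6 = -18;  -36 + 18 = -18;  -22 + 18 = -4

-4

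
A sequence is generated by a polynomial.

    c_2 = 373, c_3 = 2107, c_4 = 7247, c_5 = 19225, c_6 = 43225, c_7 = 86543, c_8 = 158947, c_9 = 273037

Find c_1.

5

First differences: 1734, 5140, 11978, 24000, 43318, 72404, 114090
Second differences: 3406, 6838, 12022, 19318, 29086, 41686
Third differences: 3432, 5184, 7296, 9768, 12600
Fourth differences: 1752, 2112, 2472, 2832
Fifth differences: 360, 360, 360
The fifth differences are constant at 360.
Work back: 1752 − 360 = 1392;  3432 − 1392 = 2040;  3406 − 2040 = 1366;  1734 − 1366 = 368;  373 − 368 = 5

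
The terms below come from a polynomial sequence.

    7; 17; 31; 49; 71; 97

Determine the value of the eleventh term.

10, 14, 18, 22, 26
4, 4, 4, 4
Second differences constant at 4.
26 + 4 = 30;  97 + 30 = 127
30 + 4 = 34;  127 + 34 = 161
34 + 4 = 38;  161 + 38 = 199
38 + 4 = 42;  199 + 42 = 241
42 + 4 = 46;  241 + 46 = 287

287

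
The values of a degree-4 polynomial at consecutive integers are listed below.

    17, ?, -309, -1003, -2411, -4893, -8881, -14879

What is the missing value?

-41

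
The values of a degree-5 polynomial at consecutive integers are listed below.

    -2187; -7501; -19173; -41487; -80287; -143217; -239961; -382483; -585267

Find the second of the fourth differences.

Δ: -5314, -11672, -22314, -38800, -62930, -96744, -142522, -202784
Δ²: -6358, -10642, -16486, -24130, -33814, -45778, -60262
Δ³: -4284, -5844, -7644, -9684, -11964, -14484
Δ⁴: -1560, -1800, -2040, -2280, -2520
Δ⁵: -240, -240, -240, -240

-1800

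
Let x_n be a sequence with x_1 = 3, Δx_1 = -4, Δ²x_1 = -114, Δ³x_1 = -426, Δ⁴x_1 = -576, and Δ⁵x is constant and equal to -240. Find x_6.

Build the table forward from the leading diagonal:
D5: -240  -240  -240  -240  -240  -240
D4: -576  -816  -1056  -1296  -1536  -1776
D3: -426  -1002  -1818  -2874  -4170  -5706
D2: -114  -540  -1542  -3360  -6234  -10404
D1: -4  -118  -658  -2200  -5560  -11794
x: 3  -1  -119  -777  -2977  -8537

-8537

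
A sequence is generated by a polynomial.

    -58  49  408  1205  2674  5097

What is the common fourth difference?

First differences: 107, 359, 797, 1469, 2423
Second differences: 252, 438, 672, 954
Third differences: 186, 234, 282
Fourth differences: 48, 48

48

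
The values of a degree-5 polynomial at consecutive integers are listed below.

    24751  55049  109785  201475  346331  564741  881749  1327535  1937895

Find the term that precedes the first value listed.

9591

30298, 54736, 91690, 144856, 218410, 317008, 445786, 610360
24438, 36954, 53166, 73554, 98598, 128778, 164574
12516, 16212, 20388, 25044, 30180, 35796
3696, 4176, 4656, 5136, 5616
480, 480, 480, 480
The fifth differences are constant at 480.
Work back: 3696 − 480 = 3216;  12516 − 3216 = 9300;  24438 − 9300 = 15138;  30298 − 15138 = 15160;  24751 − 15160 = 9591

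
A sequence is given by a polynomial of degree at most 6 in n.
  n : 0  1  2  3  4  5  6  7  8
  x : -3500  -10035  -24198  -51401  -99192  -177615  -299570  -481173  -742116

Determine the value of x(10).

Δ: -6535 , -14163 , -27203 , -47791 , -78423 , -121955 , -181603 , -260943
Δ²: -7628 , -13040 , -20588 , -30632 , -43532 , -59648 , -79340
Δ³: -5412 , -7548 , -10044 , -12900 , -16116 , -19692
Δ⁴: -2136 , -2496 , -2856 , -3216 , -3576
Δ⁵: -360 , -360 , -360 , -360
Constant fifth difference = -360, so extend:
-3576 − 360 = -3936;  -19692 − 3936 = -23628;  -79340 − 23628 = -102968;  -260943 − 102968 = -363911;  -742116 − 363911 = -1106027
-3936 − 360 = -4296;  -23628 − 4296 = -27924;  -102968 − 27924 = -130892;  -363911 − 130892 = -494803;  -1106027 − 494803 = -1600830

-1600830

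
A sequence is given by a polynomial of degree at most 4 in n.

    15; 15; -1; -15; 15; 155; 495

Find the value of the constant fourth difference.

24

D1: 0, -16, -14, 30, 140, 340
D2: -16, 2, 44, 110, 200
D3: 18, 42, 66, 90
D4: 24, 24, 24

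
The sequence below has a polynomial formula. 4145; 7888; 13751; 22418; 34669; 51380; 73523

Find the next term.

102166

3743 , 5863 , 8667 , 12251 , 16711 , 22143
2120 , 2804 , 3584 , 4460 , 5432
684 , 780 , 876 , 972
96 , 96 , 96
Fourth differences constant at 96.
972 + 96 = 1068;  5432 + 1068 = 6500;  22143 + 6500 = 28643;  73523 + 28643 = 102166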